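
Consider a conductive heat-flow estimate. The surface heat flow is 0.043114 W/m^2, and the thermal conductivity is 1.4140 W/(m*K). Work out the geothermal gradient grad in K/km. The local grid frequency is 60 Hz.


grad = q * 1000 / k
grad = 0.043114 * 1000 / 1.4140
grad = 30.49081 deg C/km
Convert: 30.49081 deg C/km * 1.0 = 30.491 K/km
grad = 30.491 K/km


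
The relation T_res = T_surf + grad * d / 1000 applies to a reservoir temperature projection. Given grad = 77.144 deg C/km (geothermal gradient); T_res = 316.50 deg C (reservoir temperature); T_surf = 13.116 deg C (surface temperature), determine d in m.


d = (T_res - T_surf) / grad * 1000
d = (316.50 - 13.116) / 77.144 * 1000
d = 3932.7 m


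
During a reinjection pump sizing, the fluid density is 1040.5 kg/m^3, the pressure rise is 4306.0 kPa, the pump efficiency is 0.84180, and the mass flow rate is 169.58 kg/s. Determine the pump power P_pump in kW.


P_pump = mdot * dP / (rho * eta)
P_pump = 169.58 * 4306.0 / (1040.5 * 0.84180)
P_pump = 833.68 kW


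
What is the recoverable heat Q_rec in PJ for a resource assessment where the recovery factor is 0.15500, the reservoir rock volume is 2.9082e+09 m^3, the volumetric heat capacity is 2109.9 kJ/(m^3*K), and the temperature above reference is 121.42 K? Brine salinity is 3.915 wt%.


Step 1: Q_s = Vr*rhoc*dT/1e12 = 2.9082e+09*2109.9*121.42/1e12 = 745.0345 PJ
Step 2: Q_rec = Q_s * RF = 745.0345 * 0.155 = 115.48 PJ
Q_rec = 115.48 PJ


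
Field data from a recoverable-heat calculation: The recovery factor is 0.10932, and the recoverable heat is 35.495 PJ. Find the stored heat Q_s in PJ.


Q_s = Q_rec / RF
Q_s = 35.495 / 0.10932
Q_s = 324.69 PJ


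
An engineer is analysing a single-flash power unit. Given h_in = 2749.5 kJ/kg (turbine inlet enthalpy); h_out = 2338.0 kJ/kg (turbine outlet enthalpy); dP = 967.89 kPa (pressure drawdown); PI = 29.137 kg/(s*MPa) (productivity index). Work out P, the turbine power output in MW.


Step 1: mdot = PI * dP / 1000 = 29.137 * 967.89 / 1000 = 28.20141 kg/s
Step 2: P = mdot*(h_in - h_out)/1000 = 28.20141*(2749.5 - 2338.0)/1000 = 11.605 MW
P = 11.605 MW


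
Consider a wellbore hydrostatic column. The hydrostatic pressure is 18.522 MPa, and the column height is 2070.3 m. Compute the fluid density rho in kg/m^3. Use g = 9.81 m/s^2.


rho = P * 1e6 / (g * h)
rho = 18.522 * 1e6 / (9.81 * 2070.3)
rho = 911.98 kg/m^3


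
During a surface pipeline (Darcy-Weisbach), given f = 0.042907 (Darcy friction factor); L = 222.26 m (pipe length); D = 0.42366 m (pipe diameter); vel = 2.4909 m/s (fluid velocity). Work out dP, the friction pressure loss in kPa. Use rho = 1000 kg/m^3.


dP = f * (L/D) * (rho*vel^2/2) / 1000
dP = 0.042907 * (222.26/0.42366) * (1000*2.4909^2/2) / 1000
dP = 69.832 kPa


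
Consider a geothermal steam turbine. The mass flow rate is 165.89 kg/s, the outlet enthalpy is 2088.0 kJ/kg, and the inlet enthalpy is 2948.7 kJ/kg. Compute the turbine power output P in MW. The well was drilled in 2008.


P = mdot * (h_in - h_out) / 1000
P = 165.89 * (2948.7 - 2088.0) / 1000
P = 142.78 MW


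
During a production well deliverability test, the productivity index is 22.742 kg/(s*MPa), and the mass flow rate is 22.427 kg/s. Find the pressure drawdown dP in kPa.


dP = mdot * 1000 / PI
dP = 22.427 * 1000 / 22.742
dP = 986.15 kPa


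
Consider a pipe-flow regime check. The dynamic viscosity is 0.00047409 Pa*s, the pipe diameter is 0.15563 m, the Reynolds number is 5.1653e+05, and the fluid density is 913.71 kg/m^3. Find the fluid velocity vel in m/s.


vel = Re * mu / (rho * D)
vel = 5.1653e+05 * 0.00047409 / (913.71 * 0.15563)
vel = 1.7221 m/s


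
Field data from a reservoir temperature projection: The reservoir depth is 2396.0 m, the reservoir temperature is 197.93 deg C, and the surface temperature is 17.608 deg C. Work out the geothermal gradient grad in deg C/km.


grad = (T_res - T_surf) / d * 1000
grad = (197.93 - 17.608) / 2396.0 * 1000
grad = 75.260 deg C/km


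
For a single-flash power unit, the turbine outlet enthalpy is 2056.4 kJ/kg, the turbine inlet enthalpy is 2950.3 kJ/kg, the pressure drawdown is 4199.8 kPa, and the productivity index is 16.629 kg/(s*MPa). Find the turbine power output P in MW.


Step 1: mdot = PI * dP / 1000 = 16.629 * 4199.8 / 1000 = 69.83847 kg/s
Step 2: P = mdot*(h_in - h_out)/1000 = 69.83847*(2950.3 - 2056.4)/1000 = 62.429 MW
P = 62.429 MW


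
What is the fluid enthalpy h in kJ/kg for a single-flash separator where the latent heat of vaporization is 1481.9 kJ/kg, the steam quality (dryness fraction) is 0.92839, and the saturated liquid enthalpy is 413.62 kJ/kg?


h = hf + x * hfg
h = 413.62 + 0.92839 * 1481.9
h = 1789.4 kJ/kg


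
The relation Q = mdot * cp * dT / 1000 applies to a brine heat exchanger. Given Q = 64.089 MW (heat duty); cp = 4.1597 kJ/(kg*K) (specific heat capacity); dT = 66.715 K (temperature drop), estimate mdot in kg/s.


mdot = Q * 1000 / (cp * dT)
mdot = 64.089 * 1000 / (4.1597 * 66.715)
mdot = 230.94 kg/s


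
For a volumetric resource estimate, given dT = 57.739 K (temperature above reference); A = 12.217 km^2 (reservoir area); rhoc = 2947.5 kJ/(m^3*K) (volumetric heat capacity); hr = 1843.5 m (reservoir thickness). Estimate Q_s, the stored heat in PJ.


Step 1: Vr = A*1e6*hr = 12.217*1e6*1843.5 = 2.252204e+10 m^3
Step 2: Q_s = Vr*rhoc*dT/1e12 = 2.252204e+10*2947.5*57.739/1e12 = 3832.9 PJ
Q_s = 3832.9 PJ


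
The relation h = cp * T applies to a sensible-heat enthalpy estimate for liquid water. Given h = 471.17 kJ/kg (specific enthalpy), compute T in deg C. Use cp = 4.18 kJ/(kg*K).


T = h / cp
T = 471.17 / 4.18
T = 112.72 deg C


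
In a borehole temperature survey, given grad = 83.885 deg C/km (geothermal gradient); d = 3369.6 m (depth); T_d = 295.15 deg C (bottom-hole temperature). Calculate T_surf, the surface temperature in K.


T_surf = T_d - grad * d / 1000
T_surf = 295.15 - 83.885 * 3369.6 / 1000
T_surf = 12.49110 deg C
Convert to K: 12.49110 + 273.15 = 285.64 K
T_surf = 285.64 K


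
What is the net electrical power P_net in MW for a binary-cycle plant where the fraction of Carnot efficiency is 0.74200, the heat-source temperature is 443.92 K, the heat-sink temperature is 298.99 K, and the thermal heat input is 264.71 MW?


Step 1: eta = (1 - Tc/Th)*f = (1 - 298.99/443.92)*0.742 = 0.2422465
Step 2: P_net = eta * Q_in = 0.2422465 * 264.71 = 64.125 MW
P_net = 64.125 MW


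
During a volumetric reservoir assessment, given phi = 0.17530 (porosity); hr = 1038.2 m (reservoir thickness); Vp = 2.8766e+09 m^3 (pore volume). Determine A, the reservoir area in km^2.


A = Vp / (1e6 * hr * phi)
A = 2.8766e+09 / (1e6 * 1038.2 * 0.17530)
A = 15.806 km^2


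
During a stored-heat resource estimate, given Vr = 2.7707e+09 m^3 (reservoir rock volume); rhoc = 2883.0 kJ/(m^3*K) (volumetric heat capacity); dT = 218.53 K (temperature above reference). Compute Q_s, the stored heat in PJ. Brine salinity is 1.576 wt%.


Q_s = Vr * rhoc * dT / 1e12
Q_s = 2.7707e+09 * 2883.0 * 218.53 / 1e12
Q_s = 1745.6 PJ


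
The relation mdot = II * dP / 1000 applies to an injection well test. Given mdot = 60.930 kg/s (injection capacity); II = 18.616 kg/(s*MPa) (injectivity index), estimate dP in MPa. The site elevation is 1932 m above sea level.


dP = mdot * 1000 / II
dP = 60.930 * 1000 / 18.616
dP = 3272.991 kPa
Convert: 3272.991 kPa * 0.001 = 3.2730 MPa
dP = 3.2730 MPa


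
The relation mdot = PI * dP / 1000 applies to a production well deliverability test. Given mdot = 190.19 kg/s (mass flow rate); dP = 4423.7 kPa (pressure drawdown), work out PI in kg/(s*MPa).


PI = mdot * 1000 / dP
PI = 190.19 * 1000 / 4423.7
PI = 42.993 kg/(s*MPa)


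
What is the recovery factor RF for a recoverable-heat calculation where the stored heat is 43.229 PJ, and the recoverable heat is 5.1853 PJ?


RF = Q_rec / Q_s
RF = 5.1853 / 43.229
RF = 0.11995


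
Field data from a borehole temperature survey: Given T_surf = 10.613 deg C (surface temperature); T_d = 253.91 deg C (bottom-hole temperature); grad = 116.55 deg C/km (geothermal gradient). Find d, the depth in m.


d = (T_d - T_surf) / grad * 1000
d = (253.91 - 10.613) / 116.55 * 1000
d = 2087.5 m


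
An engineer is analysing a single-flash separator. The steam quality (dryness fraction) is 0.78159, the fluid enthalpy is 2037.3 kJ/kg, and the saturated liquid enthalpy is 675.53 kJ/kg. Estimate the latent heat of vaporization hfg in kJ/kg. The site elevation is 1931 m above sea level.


hfg = (h - hf) / x
hfg = (2037.3 - 675.53) / 0.78159
hfg = 1742.3 kJ/kg


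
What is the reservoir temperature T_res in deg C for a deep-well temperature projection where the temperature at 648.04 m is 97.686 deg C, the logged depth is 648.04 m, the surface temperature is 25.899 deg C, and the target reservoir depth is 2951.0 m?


Step 1: grad = (T_d1 - T_surf)/d1 * 1000 = (97.686 - 25.899)/648.04 * 1000 = 110.7756 deg C/km
Step 2: T_res = T_surf + grad*d2/1000 = 25.899 + 110.7756*2951.0/1000 = 352.80 deg C
T_res = 352.80 deg C


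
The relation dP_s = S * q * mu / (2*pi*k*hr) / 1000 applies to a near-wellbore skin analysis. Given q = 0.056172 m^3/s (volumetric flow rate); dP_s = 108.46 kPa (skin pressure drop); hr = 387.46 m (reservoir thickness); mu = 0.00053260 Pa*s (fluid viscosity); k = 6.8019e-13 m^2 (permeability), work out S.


S = dP_s * 1000 * 2*pi*k*hr / (q*mu)
S = 108.46 * 1000 * 2*pi*6.8019e-13*387.46 / (0.056172*0.00053260)
S = 6.0032


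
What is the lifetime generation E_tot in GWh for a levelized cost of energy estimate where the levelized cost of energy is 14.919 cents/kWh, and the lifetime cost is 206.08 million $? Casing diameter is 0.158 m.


E_tot = C_tot / LCOE * 100
E_tot = 206.08 / 14.919 * 100
E_tot = 1381.3 GWh


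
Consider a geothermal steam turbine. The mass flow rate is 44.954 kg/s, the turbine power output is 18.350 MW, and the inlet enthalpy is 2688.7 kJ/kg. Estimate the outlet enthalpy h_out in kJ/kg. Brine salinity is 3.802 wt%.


h_out = h_in - P * 1000 / mdot
h_out = 2688.7 - 18.350 * 1000 / 44.954
h_out = 2280.5 kJ/kg


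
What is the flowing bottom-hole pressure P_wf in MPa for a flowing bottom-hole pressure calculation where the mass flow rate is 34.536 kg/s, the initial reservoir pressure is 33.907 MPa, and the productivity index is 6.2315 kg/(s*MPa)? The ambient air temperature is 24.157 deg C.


P_wf = P_i - mdot / PI
P_wf = 33.907 - 34.536 / 6.2315
P_wf = 28.365 MPa


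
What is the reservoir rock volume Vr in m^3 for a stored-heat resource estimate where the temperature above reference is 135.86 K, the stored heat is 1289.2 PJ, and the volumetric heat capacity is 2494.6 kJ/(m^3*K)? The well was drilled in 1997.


Vr = Q_s * 1e12 / (rhoc * dT)
Vr = 1289.2 * 1e12 / (2494.6 * 135.86)
Vr = 3.8039e+09 m^3


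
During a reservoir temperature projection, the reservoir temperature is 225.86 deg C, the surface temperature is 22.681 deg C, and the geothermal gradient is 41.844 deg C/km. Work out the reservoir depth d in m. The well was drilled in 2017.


d = (T_res - T_surf) / grad * 1000
d = (225.86 - 22.681) / 41.844 * 1000
d = 4855.6 m


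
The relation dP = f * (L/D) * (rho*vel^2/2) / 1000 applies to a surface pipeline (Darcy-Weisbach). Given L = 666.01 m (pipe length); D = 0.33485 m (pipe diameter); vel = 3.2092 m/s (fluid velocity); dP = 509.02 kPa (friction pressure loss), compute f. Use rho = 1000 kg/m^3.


f = dP*1000 / ((L/D)*(rho*vel^2/2))
f = 509.02*1000 / ((666.01/0.33485)*(1000*3.2092^2/2))
f = 0.049698


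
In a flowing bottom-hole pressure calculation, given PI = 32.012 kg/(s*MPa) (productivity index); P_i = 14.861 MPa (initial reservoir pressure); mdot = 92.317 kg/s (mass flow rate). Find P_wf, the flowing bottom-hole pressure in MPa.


P_wf = P_i - mdot / PI
P_wf = 14.861 - 92.317 / 32.012
P_wf = 11.977 MPa


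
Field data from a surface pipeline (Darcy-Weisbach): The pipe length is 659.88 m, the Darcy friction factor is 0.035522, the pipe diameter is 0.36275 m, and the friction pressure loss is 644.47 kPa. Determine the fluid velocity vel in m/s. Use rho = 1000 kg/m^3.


vel = sqrt(dP*1000*2*D / (f*L*rho))
vel = sqrt(644.47*1000*2*0.36275 / (0.035522*659.88*1000))
vel = 4.4662 m/s


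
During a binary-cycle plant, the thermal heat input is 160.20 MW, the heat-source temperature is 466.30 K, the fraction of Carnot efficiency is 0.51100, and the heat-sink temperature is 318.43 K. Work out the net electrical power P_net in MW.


Step 1: eta = (1 - Tc/Th)*f = (1 - 318.43/466.3)*0.511 = 0.1620450
Step 2: P_net = eta * Q_in = 0.1620450 * 160.2 = 25.960 MW
P_net = 25.960 MW


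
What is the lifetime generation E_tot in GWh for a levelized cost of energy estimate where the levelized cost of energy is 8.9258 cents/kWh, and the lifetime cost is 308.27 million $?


E_tot = C_tot / LCOE * 100
E_tot = 308.27 / 8.9258 * 100
E_tot = 3453.7 GWh


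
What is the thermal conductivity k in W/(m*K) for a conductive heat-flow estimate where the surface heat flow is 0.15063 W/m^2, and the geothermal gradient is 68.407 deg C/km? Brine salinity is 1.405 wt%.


k = q * 1000 / grad
k = 0.15063 * 1000 / 68.407
k = 2.2020 W/(m*K)


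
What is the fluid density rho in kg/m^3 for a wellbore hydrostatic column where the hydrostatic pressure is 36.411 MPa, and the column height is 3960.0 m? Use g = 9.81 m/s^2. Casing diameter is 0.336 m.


rho = P * 1e6 / (g * h)
rho = 36.411 * 1e6 / (9.81 * 3960.0)
rho = 937.28 kg/m^3


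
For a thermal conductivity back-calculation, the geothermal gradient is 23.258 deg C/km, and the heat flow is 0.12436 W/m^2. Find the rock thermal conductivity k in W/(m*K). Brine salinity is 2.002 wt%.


k = q / (grad / 1000)
k = 0.12436 / (23.258 / 1000)
k = 5.3470 W/(m*K)


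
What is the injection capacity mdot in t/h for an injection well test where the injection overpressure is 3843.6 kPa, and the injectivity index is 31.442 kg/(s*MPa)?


mdot = II * dP / 1000
mdot = 31.442 * 3843.6 / 1000
mdot = 120.8505 kg/s
Convert: 120.8505 kg/s * 3.6 = 435.06 t/h
mdot = 435.06 t/h


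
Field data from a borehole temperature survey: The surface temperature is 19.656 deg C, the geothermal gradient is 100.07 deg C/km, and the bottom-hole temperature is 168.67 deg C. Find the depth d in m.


d = (T_d - T_surf) / grad * 1000
d = (168.67 - 19.656) / 100.07 * 1000
d = 1489.1 m


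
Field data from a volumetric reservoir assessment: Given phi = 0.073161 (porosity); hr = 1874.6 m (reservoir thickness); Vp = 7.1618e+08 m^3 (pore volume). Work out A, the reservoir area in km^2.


A = Vp / (1e6 * hr * phi)
A = 7.1618e+08 / (1e6 * 1874.6 * 0.073161)
A = 5.2220 km^2


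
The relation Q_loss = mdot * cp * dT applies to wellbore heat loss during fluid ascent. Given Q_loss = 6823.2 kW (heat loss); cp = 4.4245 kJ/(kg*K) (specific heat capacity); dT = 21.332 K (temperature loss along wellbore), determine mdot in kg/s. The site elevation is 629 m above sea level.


mdot = Q_loss / (cp * dT)
mdot = 6823.2 / (4.4245 * 21.332)
mdot = 72.292 kg/s


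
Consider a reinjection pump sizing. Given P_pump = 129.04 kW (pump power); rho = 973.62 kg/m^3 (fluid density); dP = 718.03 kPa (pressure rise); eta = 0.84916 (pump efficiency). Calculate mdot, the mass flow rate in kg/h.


mdot = P_pump * rho * eta / dP
mdot = 129.04 * 973.62 * 0.84916 / 718.03
mdot = 148.5801 kg/s
Convert: 148.5801 kg/s * 3600.0 = 5.3489e+05 kg/h
mdot = 5.3489e+05 kg/h


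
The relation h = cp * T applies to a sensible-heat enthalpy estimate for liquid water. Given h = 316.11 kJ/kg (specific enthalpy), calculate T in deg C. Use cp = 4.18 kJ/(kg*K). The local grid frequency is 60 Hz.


T = h / cp
T = 316.11 / 4.18
T = 75.624 deg C


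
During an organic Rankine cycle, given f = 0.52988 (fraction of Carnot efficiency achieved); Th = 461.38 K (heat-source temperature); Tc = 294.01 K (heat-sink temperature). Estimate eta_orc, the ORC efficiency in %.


eta_orc = (1 - Tc/Th) * f * 100
eta_orc = (1 - 294.01/461.38) * 0.52988 * 100
eta_orc = 19.222 %


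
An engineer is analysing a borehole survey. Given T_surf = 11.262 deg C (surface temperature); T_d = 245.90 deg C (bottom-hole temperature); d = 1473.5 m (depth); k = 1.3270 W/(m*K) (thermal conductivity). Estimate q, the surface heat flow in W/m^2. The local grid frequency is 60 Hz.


Step 1: grad = (T_d - T_surf)/d * 1000 = (245.9 - 11.262)/1473.5 * 1000 = 159.2385 deg C/km
Step 2: q = k * grad / 1000 = 1.327 * 159.2385 / 1000 = 0.21131 W/m^2
q = 0.21131 W/m^2


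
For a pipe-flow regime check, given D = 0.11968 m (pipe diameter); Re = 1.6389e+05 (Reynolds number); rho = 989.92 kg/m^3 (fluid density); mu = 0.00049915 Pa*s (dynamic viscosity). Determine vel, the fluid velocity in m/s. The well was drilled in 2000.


vel = Re * mu / (rho * D)
vel = 1.6389e+05 * 0.00049915 / (989.92 * 0.11968)
vel = 0.69050 m/s


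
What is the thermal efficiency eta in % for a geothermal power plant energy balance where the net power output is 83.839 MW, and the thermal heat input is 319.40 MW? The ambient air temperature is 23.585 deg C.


eta = W_net / Q_in * 100
eta = 83.839 / 319.40 * 100
eta = 26.249 %


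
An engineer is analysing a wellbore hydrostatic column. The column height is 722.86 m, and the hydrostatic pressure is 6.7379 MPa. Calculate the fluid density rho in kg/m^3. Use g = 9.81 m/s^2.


rho = P * 1e6 / (g * h)
rho = 6.7379 * 1e6 / (9.81 * 722.86)
rho = 950.17 kg/m^3


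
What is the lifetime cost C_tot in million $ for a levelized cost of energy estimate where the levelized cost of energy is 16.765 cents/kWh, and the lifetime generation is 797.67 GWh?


C_tot = LCOE / 100 * E_tot
C_tot = 16.765 / 100 * 797.67
C_tot = 133.73 million $


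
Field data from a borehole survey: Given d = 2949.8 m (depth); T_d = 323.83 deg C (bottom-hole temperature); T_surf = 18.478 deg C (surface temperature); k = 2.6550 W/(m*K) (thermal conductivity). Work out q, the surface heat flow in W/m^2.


Step 1: grad = (T_d - T_surf)/d * 1000 = (323.83 - 18.478)/2949.8 * 1000 = 103.5162 deg C/km
Step 2: q = k * grad / 1000 = 2.655 * 103.5162 / 1000 = 0.27484 W/m^2
q = 0.27484 W/m^2


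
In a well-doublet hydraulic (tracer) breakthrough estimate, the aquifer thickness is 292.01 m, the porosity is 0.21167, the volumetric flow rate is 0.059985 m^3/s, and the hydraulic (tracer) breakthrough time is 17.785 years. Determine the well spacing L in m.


L = sqrt(t_bt*365.25*86400*3*Qv / (pi*hr*phi))
L = sqrt(17.785*365.25*86400*3*0.059985 / (pi*292.01*0.21167))
L = 721.20 m


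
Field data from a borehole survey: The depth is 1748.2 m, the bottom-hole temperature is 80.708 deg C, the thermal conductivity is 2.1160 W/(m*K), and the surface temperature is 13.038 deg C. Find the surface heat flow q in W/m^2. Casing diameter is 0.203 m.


Step 1: grad = (T_d - T_surf)/d * 1000 = (80.708 - 13.038)/1748.2 * 1000 = 38.70839 deg C/km
Step 2: q = k * grad / 1000 = 2.116 * 38.70839 / 1000 = 0.081907 W/m^2
q = 0.081907 W/m^2


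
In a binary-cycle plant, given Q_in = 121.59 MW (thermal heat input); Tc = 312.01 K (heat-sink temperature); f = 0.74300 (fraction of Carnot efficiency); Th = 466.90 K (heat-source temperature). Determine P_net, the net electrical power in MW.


Step 1: eta = (1 - Tc/Th)*f = (1 - 312.01/466.9)*0.743 = 0.2464838
Step 2: P_net = eta * Q_in = 0.2464838 * 121.59 = 29.970 MW
P_net = 29.970 MW


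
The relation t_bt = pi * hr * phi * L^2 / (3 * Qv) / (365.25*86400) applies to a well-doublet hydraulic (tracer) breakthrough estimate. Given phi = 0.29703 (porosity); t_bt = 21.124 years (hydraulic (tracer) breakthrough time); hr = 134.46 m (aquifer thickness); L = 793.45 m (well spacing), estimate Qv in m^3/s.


Qv = pi*hr*phi*L^2 / (3*t_bt*365.25*86400)
Qv = pi*134.46*0.29703*793.45^2 / (3*21.124*365.25*86400)
Qv = 0.039499 m^3/s


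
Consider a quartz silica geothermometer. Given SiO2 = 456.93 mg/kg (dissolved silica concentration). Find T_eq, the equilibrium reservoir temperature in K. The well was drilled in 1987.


T_eq = 1309 / (5.19 - log10(SiO2)) - 273.15
T_eq = 1309 / (5.19 - log10(456.93)) - 273.15
T_eq = 244.2106 deg C
Convert to K: 244.2106 + 273.15 = 517.36 K
T_eq = 517.36 K


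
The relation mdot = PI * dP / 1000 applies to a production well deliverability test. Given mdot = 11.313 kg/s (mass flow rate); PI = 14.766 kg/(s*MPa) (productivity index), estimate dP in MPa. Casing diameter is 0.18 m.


dP = mdot * 1000 / PI
dP = 11.313 * 1000 / 14.766
dP = 766.1520 kPa
Convert: 766.1520 kPa * 0.001 = 0.76615 MPa
dP = 0.76615 MPa


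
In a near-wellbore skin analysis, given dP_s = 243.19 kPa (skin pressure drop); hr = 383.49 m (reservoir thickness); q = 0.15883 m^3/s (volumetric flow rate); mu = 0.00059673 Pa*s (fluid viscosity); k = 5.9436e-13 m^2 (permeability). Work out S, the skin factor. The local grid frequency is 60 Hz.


S = dP_s * 1000 * 2*pi*k*hr / (q*mu)
S = 243.19 * 1000 * 2*pi*5.9436e-13*383.49 / (0.15883*0.00059673)
S = 3.6747


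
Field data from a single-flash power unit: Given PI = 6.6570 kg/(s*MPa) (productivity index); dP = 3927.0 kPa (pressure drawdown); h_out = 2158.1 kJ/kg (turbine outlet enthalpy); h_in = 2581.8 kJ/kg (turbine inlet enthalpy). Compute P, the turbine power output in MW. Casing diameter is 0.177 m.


Step 1: mdot = PI * dP / 1000 = 6.657 * 3927.0 / 1000 = 26.14204 kg/s
Step 2: P = mdot*(h_in - h_out)/1000 = 26.14204*(2581.8 - 2158.1)/1000 = 11.076 MW
P = 11.076 MW


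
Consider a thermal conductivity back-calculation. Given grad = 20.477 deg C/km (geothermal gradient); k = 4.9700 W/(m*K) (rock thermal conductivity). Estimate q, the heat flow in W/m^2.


q = k * grad / 1000
q = 4.9700 * 20.477 / 1000
q = 0.10177 W/m^2


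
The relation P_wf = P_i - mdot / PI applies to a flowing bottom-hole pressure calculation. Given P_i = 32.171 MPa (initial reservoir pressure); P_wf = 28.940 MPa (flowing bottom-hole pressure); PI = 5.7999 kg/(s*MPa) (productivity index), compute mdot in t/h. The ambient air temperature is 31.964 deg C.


mdot = (P_i - P_wf) * PI
mdot = (32.171 - 28.940) * 5.7999
mdot = 18.73948 kg/s
Convert: 18.73948 kg/s * 3.6 = 67.462 t/h
mdot = 67.462 t/h


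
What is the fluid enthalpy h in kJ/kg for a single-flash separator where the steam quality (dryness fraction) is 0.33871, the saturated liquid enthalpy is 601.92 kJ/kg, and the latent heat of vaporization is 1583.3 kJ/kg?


h = hf + x * hfg
h = 601.92 + 0.33871 * 1583.3
h = 1138.2 kJ/kg


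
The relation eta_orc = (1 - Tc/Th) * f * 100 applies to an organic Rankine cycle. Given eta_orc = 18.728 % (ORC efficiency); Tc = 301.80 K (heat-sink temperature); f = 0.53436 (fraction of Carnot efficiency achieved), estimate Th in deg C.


Th = Tc / (1 - (eta_orc/100)/f)
Th = 301.80 / (1 - (18.728/100)/0.53436)
Th = 464.6475 K
Convert to deg C: 464.6475 - 273.15 = 191.50 deg C
Th = 191.50 deg C


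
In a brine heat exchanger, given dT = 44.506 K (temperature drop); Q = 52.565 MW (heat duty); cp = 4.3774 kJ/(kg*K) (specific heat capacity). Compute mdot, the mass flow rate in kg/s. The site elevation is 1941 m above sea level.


mdot = Q * 1000 / (cp * dT)
mdot = 52.565 * 1000 / (4.3774 * 44.506)
mdot = 269.81 kg/s


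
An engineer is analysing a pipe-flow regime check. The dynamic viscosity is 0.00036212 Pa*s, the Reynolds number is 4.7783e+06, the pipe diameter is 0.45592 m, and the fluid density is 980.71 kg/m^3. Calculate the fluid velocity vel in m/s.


vel = Re * mu / (rho * D)
vel = 4.7783e+06 * 0.00036212 / (980.71 * 0.45592)
vel = 3.8699 m/s


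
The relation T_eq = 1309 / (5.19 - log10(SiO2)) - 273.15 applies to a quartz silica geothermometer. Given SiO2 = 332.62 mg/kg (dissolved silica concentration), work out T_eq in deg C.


T_eq = 1309 / (5.19 - log10(SiO2)) - 273.15
T_eq = 1309 / (5.19 - log10(332.62)) - 273.15
T_eq = 217.47 deg C


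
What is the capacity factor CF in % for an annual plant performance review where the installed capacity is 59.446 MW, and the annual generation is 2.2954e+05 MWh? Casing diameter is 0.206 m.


CF = E_a / (cap * 8760) * 100
CF = 2.2954e+05 / (59.446 * 8760) * 100
CF = 44.079 %


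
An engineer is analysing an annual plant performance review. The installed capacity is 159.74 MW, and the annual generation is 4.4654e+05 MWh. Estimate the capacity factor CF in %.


CF = E_a / (cap * 8760) * 100
CF = 4.4654e+05 / (159.74 * 8760) * 100
CF = 31.911 %


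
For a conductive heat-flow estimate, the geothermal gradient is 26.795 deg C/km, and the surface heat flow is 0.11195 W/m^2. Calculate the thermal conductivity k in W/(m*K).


k = q * 1000 / grad
k = 0.11195 * 1000 / 26.795
k = 4.1780 W/(m*K)


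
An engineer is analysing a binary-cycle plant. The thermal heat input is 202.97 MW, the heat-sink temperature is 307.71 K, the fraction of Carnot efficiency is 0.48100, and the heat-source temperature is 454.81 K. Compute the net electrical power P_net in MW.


Step 1: eta = (1 - Tc/Th)*f = (1 - 307.71/454.81)*0.481 = 0.1555707
Step 2: P_net = eta * Q_in = 0.1555707 * 202.97 = 31.576 MW
P_net = 31.576 MW


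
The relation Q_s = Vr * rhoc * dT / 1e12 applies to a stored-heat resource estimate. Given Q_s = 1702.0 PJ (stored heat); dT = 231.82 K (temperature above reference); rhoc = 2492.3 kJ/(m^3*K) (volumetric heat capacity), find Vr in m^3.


Vr = Q_s * 1e12 / (rhoc * dT)
Vr = 1702.0 * 1e12 / (2492.3 * 231.82)
Vr = 2.9458e+09 m^3


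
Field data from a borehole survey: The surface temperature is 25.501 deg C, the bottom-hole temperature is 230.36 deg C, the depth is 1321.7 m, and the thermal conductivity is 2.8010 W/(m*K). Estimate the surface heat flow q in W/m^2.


Step 1: grad = (T_d - T_surf)/d * 1000 = (230.36 - 25.501)/1321.7 * 1000 = 154.9966 deg C/km
Step 2: q = k * grad / 1000 = 2.801 * 154.9966 / 1000 = 0.43415 W/m^2
q = 0.43415 W/m^2


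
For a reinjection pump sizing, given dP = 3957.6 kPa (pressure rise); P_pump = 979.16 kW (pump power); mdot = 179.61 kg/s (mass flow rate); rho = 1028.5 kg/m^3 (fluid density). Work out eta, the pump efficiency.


eta = mdot * dP / (rho * P_pump)
eta = 179.61 * 3957.6 / (1028.5 * 979.16)
eta = 0.70584


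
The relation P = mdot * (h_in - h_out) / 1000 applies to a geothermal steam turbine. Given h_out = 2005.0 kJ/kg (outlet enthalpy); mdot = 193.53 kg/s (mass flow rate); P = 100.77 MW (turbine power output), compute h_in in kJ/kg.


h_in = h_out + P * 1000 / mdot
h_in = 2005.0 + 100.77 * 1000 / 193.53
h_in = 2525.7 kJ/kg


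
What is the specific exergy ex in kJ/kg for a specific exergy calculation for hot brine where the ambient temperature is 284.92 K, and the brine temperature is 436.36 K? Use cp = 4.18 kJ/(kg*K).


ex = cp * ((T_b - T_0) - T_0 * ln(T_b/T_0))
ex = 4.18 * ((436.36 - 284.92) - 284.92 * ln(436.36/284.92))
ex = 125.36 kJ/kg


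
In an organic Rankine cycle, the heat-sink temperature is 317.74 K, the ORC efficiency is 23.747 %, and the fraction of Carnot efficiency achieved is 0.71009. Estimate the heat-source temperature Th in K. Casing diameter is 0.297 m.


Th = Tc / (1 - (eta_orc/100)/f)
Th = 317.74 / (1 - (23.747/100)/0.71009)
Th = 477.39 K


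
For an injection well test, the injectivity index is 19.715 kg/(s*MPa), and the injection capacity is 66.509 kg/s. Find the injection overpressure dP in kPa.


dP = mdot * 1000 / II
dP = 66.509 * 1000 / 19.715
dP = 3373.5 kPa


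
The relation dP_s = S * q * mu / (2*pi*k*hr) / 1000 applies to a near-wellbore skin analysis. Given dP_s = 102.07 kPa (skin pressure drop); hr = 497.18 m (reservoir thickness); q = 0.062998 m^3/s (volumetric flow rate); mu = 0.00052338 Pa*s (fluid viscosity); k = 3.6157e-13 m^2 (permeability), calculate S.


S = dP_s * 1000 * 2*pi*k*hr / (q*mu)
S = 102.07 * 1000 * 2*pi*3.6157e-13*497.18 / (0.062998*0.00052338)
S = 3.4966


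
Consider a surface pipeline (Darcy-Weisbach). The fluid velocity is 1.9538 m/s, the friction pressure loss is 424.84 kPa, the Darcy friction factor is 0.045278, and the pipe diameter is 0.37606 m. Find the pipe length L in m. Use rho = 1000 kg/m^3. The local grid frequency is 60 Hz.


L = dP*1000*D / (f*rho*vel^2/2)
L = 424.84*1000*0.37606 / (0.045278*1000*1.9538^2/2)
L = 1848.7 m


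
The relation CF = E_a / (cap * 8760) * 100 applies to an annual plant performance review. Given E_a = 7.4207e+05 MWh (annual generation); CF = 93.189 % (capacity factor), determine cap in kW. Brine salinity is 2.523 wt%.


cap = E_a / (CF/100 * 8760)
cap = 7.4207e+05 / (93.189/100 * 8760)
cap = 90.90256 MW
Convert: 90.90256 MW * 1000.0 = 90903 kW
cap = 90903 kW


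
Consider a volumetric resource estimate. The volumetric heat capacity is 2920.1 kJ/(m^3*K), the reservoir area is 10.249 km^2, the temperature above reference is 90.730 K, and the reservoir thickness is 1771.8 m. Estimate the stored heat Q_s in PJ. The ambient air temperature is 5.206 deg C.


Step 1: Vr = A*1e6*hr = 10.249*1e6*1771.8 = 1.815918e+10 m^3
Step 2: Q_s = Vr*rhoc*dT/1e12 = 1.815918e+10*2920.1*90.73/1e12 = 4811.1 PJ
Q_s = 4811.1 PJ


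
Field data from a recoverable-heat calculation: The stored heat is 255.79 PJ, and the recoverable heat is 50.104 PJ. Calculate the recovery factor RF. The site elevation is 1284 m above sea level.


RF = Q_rec / Q_s
RF = 50.104 / 255.79
RF = 0.19588


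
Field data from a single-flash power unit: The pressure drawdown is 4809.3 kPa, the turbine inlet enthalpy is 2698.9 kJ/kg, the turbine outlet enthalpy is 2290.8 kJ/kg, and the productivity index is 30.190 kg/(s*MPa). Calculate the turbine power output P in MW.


Step 1: mdot = PI * dP / 1000 = 30.19 * 4809.3 / 1000 = 145.1928 kg/s
Step 2: P = mdot*(h_in - h_out)/1000 = 145.1928*(2698.9 - 2290.8)/1000 = 59.253 MW
P = 59.253 MW


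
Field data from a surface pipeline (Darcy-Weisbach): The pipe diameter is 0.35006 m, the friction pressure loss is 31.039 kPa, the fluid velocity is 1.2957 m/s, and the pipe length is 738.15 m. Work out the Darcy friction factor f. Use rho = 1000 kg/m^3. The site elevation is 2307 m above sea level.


f = dP*1000 / ((L/D)*(rho*vel^2/2))
f = 31.039*1000 / ((738.15/0.35006)*(1000*1.2957^2/2))
f = 0.017536


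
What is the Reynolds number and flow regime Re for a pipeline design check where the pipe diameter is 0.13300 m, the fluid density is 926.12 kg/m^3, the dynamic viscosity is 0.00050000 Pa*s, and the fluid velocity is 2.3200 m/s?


Step 1: Re = rho*vel*D/mu = 926.12*2.32*0.133/0.0005 = 5.7153e+05
Step 2: Re = 5.7153e+05 > 4000, so flow is turbulent.
Re = 5.7153e+05 (turbulent)


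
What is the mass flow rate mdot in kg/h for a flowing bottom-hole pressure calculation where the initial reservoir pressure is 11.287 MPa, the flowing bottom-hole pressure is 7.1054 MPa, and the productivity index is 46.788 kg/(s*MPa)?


mdot = (P_i - P_wf) * PI
mdot = (11.287 - 7.1054) * 46.788
mdot = 195.6487 kg/s
Convert: 195.6487 kg/s * 3600.0 = 7.0434e+05 kg/h
mdot = 7.0434e+05 kg/h


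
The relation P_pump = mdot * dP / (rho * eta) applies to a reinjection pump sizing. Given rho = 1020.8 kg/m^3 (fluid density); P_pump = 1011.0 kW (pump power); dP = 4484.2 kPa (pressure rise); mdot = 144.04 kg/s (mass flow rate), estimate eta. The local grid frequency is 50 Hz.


eta = mdot * dP / (rho * P_pump)
eta = 144.04 * 4484.2 / (1020.8 * 1011.0)
eta = 0.62586


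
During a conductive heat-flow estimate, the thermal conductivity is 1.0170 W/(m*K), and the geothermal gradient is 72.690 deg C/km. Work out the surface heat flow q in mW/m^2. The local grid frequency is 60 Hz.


q = k * grad / 1000
q = 1.0170 * 72.690 / 1000
q = 0.07392573 W/m^2
Convert: 0.07392573 W/m^2 * 1000.0 = 73.926 mW/m^2
q = 73.926 mW/m^2


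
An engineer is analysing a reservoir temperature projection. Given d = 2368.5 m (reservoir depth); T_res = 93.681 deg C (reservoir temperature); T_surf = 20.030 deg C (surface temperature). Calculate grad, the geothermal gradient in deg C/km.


grad = (T_res - T_surf) / d * 1000
grad = (93.681 - 20.030) / 2368.5 * 1000
grad = 31.096 deg C/km


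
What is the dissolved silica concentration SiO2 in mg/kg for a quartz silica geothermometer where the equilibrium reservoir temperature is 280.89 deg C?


SiO2 = 10^(5.19 - 1309/(T_eq + 273.15))
SiO2 = 10^(5.19 - 1309/(280.89 + 273.15))
SiO2 = 671.98 mg/kg


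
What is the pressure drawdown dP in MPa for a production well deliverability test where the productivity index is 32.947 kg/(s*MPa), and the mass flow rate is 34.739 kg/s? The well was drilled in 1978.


dP = mdot * 1000 / PI
dP = 34.739 * 1000 / 32.947
dP = 1054.390 kPa
Convert: 1054.390 kPa * 0.001 = 1.0544 MPa
dP = 1.0544 MPa


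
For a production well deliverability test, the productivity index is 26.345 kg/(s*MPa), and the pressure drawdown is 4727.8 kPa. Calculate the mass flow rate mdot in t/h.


mdot = PI * dP / 1000
mdot = 26.345 * 4727.8 / 1000
mdot = 124.5539 kg/s
Convert: 124.5539 kg/s * 3.6 = 448.39 t/h
mdot = 448.39 t/h


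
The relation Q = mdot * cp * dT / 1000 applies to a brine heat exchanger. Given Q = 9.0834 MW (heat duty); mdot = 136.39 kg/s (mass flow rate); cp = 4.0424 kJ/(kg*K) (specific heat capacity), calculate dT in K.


dT = Q * 1000 / (mdot * cp)
dT = 9.0834 * 1000 / (136.39 * 4.0424)
dT = 16.475 K


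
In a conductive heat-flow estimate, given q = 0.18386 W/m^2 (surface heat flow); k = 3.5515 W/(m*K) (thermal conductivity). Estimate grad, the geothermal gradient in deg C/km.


grad = q * 1000 / k
grad = 0.18386 * 1000 / 3.5515
grad = 51.770 deg C/km


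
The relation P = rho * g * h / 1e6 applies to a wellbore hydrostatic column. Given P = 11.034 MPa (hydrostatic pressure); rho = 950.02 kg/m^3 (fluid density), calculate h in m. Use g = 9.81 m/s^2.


h = P * 1e6 / (g * rho)
h = 11.034 * 1e6 / (9.81 * 950.02)
h = 1183.9 m


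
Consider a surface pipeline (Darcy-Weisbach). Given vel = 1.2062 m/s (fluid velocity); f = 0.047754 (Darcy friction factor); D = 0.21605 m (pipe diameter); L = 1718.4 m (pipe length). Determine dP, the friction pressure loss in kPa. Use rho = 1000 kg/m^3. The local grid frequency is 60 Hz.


dP = f * (L/D) * (rho*vel^2/2) / 1000
dP = 0.047754 * (1718.4/0.21605) * (1000*1.2062^2/2) / 1000
dP = 276.30 kPa


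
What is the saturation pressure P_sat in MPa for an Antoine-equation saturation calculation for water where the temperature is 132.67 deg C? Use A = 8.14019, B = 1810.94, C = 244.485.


P_sat = 10^(A - B/(C + T)) / 760 * 0.101325
P_sat = 10^(8.14019 - 1810.94/(244.485 + 132.67)) / 760 * 0.101325
P_sat = 0.29075 MPa


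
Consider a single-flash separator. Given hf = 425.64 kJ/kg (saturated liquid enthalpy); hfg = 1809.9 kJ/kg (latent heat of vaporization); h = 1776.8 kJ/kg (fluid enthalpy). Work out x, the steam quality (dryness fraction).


x = (h - hf) / hfg
x = (1776.8 - 425.64) / 1809.9
x = 0.74654


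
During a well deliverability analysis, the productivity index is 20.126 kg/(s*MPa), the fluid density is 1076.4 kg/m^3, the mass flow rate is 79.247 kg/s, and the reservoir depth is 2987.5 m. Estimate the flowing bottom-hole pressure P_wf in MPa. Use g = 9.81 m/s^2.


Step 1: P_i = rho*g*h/1e6 = 1076.4*9.81*2987.5/1e6 = 31.54646 MPa
Step 2: P_wf = P_i - mdot/PI = 31.54646 - 79.247/20.126 = 27.609 MPa
P_wf = 27.609 MPa


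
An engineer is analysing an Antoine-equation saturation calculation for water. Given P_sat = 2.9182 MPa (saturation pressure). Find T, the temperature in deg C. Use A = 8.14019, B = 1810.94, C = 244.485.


T = B / (A - log10(P_sat * 760 / 0.101325)) - C
T = 1810.94 / (8.14019 - log10(2.9182 * 760 / 0.101325)) - 244.485
T = 232.08 deg C


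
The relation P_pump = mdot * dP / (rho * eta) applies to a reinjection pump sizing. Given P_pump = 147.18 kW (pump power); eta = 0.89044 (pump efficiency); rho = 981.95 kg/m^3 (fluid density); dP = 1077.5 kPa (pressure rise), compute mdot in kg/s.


mdot = P_pump * rho * eta / dP
mdot = 147.18 * 981.95 * 0.89044 / 1077.5
mdot = 119.43 kg/s


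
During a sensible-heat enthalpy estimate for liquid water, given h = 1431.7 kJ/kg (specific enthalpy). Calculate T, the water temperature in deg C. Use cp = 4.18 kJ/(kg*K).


T = h / cp
T = 1431.7 / 4.18
T = 342.51 deg C


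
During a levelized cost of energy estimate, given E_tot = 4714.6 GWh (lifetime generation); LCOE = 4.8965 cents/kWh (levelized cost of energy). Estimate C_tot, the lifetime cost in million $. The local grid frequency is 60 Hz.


C_tot = LCOE / 100 * E_tot
C_tot = 4.8965 / 100 * 4714.6
C_tot = 230.85 million $


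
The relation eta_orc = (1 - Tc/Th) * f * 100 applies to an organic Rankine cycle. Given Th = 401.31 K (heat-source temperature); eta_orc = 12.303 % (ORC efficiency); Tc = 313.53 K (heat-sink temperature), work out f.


f = (eta_orc/100) / (1 - Tc/Th)
f = (12.303/100) / (1 - 313.53/401.31)
f = 0.56246


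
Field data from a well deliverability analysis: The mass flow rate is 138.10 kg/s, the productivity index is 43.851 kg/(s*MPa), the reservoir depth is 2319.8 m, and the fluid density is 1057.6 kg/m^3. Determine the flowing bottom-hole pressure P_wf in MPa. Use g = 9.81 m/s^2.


Step 1: P_i = rho*g*h/1e6 = 1057.6*9.81*2319.8/1e6 = 24.06805 MPa
Step 2: P_wf = P_i - mdot/PI = 24.06805 - 138.1/43.851 = 20.919 MPa
P_wf = 20.919 MPa


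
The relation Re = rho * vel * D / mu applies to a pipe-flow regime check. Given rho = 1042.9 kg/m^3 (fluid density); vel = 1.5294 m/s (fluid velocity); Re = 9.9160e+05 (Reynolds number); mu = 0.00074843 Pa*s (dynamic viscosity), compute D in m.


D = Re * mu / (rho * vel)
D = 9.9160e+05 * 0.00074843 / (1042.9 * 1.5294)
D = 0.46529 m


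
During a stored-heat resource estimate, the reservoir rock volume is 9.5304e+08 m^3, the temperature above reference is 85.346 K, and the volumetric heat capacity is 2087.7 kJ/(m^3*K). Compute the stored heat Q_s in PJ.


Q_s = Vr * rhoc * dT / 1e12
Q_s = 9.5304e+08 * 2087.7 * 85.346 / 1e12
Q_s = 169.81 PJ


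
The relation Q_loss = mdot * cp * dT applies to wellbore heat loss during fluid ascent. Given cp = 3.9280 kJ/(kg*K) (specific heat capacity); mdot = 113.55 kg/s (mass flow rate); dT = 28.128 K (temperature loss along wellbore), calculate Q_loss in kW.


Q_loss = mdot * cp * dT
Q_loss = 113.55 * 3.9280 * 28.128
Q_loss = 12546 kW


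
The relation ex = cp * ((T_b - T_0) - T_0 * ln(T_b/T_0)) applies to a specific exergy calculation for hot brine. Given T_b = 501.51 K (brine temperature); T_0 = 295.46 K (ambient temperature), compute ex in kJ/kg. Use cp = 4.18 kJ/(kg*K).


ex = cp * ((T_b - T_0) - T_0 * ln(T_b/T_0))
ex = 4.18 * ((501.51 - 295.46) - 295.46 * ln(501.51/295.46))
ex = 207.85 kJ/kg


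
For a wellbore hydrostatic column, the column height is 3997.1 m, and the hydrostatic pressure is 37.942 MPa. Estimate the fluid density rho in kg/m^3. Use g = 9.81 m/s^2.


rho = P * 1e6 / (g * h)
rho = 37.942 * 1e6 / (9.81 * 3997.1)
rho = 967.62 kg/m^3


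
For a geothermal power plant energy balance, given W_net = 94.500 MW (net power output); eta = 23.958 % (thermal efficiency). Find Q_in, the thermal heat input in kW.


Q_in = W_net / (eta / 100)
Q_in = 94.500 / (23.958 / 100)
Q_in = 394.4403 MW
Convert: 394.4403 MW * 1000.0 = 3.9444e+05 kW
Q_in = 3.9444e+05 kW


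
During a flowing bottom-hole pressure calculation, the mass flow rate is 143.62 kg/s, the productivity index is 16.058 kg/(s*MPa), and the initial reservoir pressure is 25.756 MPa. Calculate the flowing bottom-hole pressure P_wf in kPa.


P_wf = P_i - mdot / PI
P_wf = 25.756 - 143.62 / 16.058
P_wf = 16.81217 MPa
Convert: 16.81217 MPa * 1000.0 = 16812 kPa
P_wf = 16812 kPa


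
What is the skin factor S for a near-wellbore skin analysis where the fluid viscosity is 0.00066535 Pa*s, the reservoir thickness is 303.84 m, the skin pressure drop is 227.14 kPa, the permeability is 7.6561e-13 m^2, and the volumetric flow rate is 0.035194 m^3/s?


S = dP_s * 1000 * 2*pi*k*hr / (q*mu)
S = 227.14 * 1000 * 2*pi*7.6561e-13*303.84 / (0.035194*0.00066535)
S = 14.178
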